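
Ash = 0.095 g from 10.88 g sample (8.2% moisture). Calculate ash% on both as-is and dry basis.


As-is ash = 0.87%
Dry-basis ash = 0.95%


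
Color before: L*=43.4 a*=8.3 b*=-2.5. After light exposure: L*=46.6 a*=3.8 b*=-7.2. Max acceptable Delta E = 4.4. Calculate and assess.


Delta E = 7.25
Passes: No


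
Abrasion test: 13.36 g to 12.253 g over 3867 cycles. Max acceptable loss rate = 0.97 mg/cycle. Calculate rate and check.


Loss = 13.36 - 12.253 = 1.107 g
Rate = 1.107 g / 3867 cycles x 1000 = 0.286 mg/cycle
Max = 0.97 mg/cycle
Passes: Yes


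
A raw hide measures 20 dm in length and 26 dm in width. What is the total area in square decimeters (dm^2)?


520 dm^2


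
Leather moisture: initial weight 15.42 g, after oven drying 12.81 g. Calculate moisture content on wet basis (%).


Moisture = 15.42 - 12.81 = 2.61 g
MC = 2.61 / 15.42 x 100 = 16.9%


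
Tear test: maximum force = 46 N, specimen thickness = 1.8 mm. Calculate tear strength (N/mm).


Tear strength = force / thickness
Tear = 46 / 1.8 = 25.6 N/mm


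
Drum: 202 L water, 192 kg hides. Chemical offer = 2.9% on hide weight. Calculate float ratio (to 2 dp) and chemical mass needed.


Float ratio = 202 / 192 = 1.05
Chemical = 192 x 2.9 / 100 = 5.568 kg


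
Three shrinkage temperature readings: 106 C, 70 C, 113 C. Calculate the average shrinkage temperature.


96.3 C


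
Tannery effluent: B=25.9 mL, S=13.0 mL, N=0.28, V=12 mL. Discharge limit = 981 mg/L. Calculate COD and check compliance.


COD = 2408.0 mg/L
Compliant: No


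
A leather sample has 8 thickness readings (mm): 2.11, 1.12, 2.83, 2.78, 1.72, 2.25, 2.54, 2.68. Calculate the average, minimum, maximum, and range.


Sum = 18.03
Average = 18.03 / 8 = 2.25 mm
Minimum = 1.12 mm
Maximum = 2.83 mm
Range = 2.83 - 1.12 = 1.71 mm


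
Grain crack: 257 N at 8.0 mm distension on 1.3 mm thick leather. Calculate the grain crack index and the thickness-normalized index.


Crack index = 32.1 N/mm
Normalized index = 24.7 N/mm per mm


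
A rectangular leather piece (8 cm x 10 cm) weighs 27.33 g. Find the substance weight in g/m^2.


3416.3 g/m^2

Area = 8 x 10 = 80 cm^2
SW = 27.33 / 80 x 10000 = 3416.3 g/m^2


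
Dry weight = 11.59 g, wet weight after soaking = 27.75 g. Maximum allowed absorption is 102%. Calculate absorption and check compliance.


WA = (27.75 - 11.59) / 11.59 x 100 = 139.4%
Maximum allowed: 102%
Compliant: No


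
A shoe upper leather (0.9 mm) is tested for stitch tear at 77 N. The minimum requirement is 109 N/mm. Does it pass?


STS = 77 / 0.9 = 85.6 N/mm
Minimum required: 109 N/mm
Passes: No


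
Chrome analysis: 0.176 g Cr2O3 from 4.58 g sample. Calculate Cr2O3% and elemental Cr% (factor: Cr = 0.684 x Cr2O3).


Cr2O3 = 3.84%
Cr = 2.63%

Cr2O3% = 0.176 / 4.58 x 100 = 3.84%
Cr% = 3.84 x 0.684 = 2.63%


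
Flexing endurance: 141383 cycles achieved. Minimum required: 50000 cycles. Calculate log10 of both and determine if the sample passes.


Achieved: log10 = 5.15
Required: log10 = 4.70
Passes: Yes

log10(141383) = 5.15
log10(50000) = 4.70
Passes: Yes


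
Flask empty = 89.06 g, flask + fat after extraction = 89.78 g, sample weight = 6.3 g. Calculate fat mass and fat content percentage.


Fat mass = 89.78 - 89.06 = 0.72 g
Fat% = 0.72 / 6.3 x 100 = 11.4%


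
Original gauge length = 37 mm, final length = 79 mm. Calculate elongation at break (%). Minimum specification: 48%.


Elongation = 113.5%
Meets spec: Yes


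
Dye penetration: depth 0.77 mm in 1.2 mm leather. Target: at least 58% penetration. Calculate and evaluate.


Penetration = 64.2%
Meets target: Yes

Penetration = 0.77 / 1.2 x 100 = 64.2%
Target: 58%
Meets target: Yes


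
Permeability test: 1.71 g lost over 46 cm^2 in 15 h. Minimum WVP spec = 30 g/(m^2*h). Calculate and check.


WVP = 24.78 g/(m^2*h)
Meets specification: No


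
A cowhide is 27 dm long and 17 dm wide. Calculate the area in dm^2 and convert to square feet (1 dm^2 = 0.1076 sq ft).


459 dm^2
49.39 sq ft

Area = 27 x 17 = 459 dm^2
Conversion: 459 x 0.1076 = 49.39 sq ft


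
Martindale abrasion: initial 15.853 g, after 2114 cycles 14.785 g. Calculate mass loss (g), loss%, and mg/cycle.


Loss = 15.853 - 14.785 = 1.068 g
Loss% = 1.068 / 15.853 x 100 = 6.74%
Rate = 1.068 / 2114 x 1000 = 0.505 mg/cycle


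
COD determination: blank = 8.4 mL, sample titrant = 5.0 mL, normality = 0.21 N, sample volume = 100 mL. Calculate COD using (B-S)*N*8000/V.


COD = (8.4 - 5.0) x 0.21 x 8000 / 100
COD = 3.4 x 0.21 x 8000 / 100
COD = 57.1 mg/L


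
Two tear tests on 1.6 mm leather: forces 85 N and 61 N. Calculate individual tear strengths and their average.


Tear 1 = 53.1 N/mm
Tear 2 = 38.1 N/mm
Average = 45.6 N/mm

Tear 1 = 85 / 1.6 = 53.1 N/mm
Tear 2 = 61 / 1.6 = 38.1 N/mm
Average = (53.1 + 38.1) / 2 = 45.6 N/mm


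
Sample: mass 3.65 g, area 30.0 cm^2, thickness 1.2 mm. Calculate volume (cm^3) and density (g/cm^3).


Volume = 3.600 cm^3
Density = 1.014 g/cm^3


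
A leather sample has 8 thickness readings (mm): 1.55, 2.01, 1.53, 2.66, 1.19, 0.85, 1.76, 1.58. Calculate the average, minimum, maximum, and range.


Average = 1.64 mm
Min = 0.85 mm
Max = 2.66 mm
Range = 1.81 mm


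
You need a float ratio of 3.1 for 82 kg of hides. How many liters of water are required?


254.2 L

Water = hide weight x target ratio
Water = 82 x 3.1 = 254.2 L


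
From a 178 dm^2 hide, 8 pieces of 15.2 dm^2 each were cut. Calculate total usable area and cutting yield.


Total usable = 8 x 15.2 = 121.6 dm^2
Yield = 121.6 / 178 x 100 = 68.3%


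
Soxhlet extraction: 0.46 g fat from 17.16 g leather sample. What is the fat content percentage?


Fat content = 0.46 / 17.16 x 100
Fat = 2.7%


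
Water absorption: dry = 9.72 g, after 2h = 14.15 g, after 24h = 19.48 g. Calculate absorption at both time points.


2h absorption = 45.6%
24h absorption = 100.4%

WA (2h) = (14.15 - 9.72) / 9.72 x 100 = 45.6%
WA (24h) = (19.48 - 9.72) / 9.72 x 100 = 100.4%


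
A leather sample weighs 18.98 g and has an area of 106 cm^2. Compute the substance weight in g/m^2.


1790.6 g/m^2


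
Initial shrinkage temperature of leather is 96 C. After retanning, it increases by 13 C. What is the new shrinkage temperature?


109 C

New Ts = 96 + 13 = 109 C


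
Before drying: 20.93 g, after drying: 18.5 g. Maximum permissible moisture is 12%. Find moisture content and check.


Moisture content = 11.6%
Acceptable: Yes

MC = (20.93 - 18.5) / 20.93 x 100 = 11.6%
Maximum: 12%
Acceptable: Yes


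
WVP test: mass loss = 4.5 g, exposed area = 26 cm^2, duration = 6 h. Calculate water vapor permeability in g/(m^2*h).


288.46 g/(m^2*h)

WVP = mass_loss / (area x time) x 10000
WVP = 4.5 / (26 x 6) x 10000
WVP = 4.5 / 156 x 10000 = 288.46 g/(m^2*h)


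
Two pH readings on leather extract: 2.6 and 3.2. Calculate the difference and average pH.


Difference = |2.6 - 3.2| = 0.6
Average = (2.6 + 3.2) / 2 = 2.90


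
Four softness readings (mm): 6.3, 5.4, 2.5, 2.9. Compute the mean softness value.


4.28 mm


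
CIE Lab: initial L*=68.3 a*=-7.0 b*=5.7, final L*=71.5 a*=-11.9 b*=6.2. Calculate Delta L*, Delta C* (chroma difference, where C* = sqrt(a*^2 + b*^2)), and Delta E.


Delta L* = 71.5 - 68.3 = 3.2
C1* = sqrt((-7.0)^2 + (5.7)^2) = 9.027
C2* = sqrt((-11.9)^2 + (6.2)^2) = 13.418
Delta C* = 13.418 - 9.027 = 4.39
Delta E = sqrt((3.2)^2 + (-4.9)^2 + (0.5)^2) = 5.87


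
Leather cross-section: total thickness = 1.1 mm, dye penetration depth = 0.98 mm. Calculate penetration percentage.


Penetration% = 0.98 / 1.1 x 100
Penetration = 89.1%


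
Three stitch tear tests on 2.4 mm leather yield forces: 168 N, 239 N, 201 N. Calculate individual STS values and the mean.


STS1 = 70.0 N/mm
STS2 = 99.6 N/mm
STS3 = 83.8 N/mm
Mean = 84.5 N/mm

STS1 = 168 / 2.4 = 70.0 N/mm
STS2 = 239 / 2.4 = 99.6 N/mm
STS3 = 201 / 2.4 = 83.8 N/mm
Mean = (70.0 + 99.6 + 83.8) / 3 = 84.5 N/mm


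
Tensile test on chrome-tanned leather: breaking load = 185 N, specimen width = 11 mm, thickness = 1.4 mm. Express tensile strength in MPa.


Cross-section = 11 x 1.4 = 15.4 mm^2
TS = 185 / 15.4 = 12.01 MPa
(1 N/mm^2 = 1 MPa)


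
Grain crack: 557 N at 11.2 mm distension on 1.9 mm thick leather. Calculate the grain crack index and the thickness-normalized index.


Crack index = 49.7 N/mm
Normalized index = 26.2 N/mm per mm

Crack index = 557 / 11.2 = 49.7 N/mm
Normalized = 49.7 / 1.9 = 26.2 N/mm per mm


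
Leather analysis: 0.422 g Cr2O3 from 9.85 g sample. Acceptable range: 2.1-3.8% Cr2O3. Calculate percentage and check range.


Cr2O3% = 0.422 / 9.85 x 100 = 4.28%
Acceptable range: 2.1 to 3.8%
Within range: No


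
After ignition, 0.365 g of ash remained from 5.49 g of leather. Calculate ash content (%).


Ash% = 0.365 / 5.49 x 100
Ash% = 6.65%


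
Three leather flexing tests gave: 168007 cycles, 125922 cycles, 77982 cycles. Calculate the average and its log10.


Average = (168007 + 125922 + 77982) / 3 = 123970 cycles
log10(123970) = 5.09


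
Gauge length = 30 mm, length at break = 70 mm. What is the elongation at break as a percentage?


133.3%


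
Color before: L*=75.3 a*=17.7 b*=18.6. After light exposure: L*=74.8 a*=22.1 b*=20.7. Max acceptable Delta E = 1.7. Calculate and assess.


Delta E = 4.90
Passes: No


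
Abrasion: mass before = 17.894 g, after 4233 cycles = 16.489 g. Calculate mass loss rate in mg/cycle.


0.332 mg/cycle

Mass loss = 17.894 - 16.489 = 1.405 g
Rate = 1.405 / 4233 x 1000 = 0.332 mg/cycle


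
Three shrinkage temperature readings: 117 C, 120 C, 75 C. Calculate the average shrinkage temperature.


Average = (117 + 120 + 75) / 3
Average = 312 / 3 = 104.0 C


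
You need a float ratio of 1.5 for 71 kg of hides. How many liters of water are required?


106.5 L

Water = hide weight x target ratio
Water = 71 x 1.5 = 106.5 L


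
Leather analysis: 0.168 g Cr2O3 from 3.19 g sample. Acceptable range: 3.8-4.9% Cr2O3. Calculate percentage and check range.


Cr2O3 = 5.27%
Within range: No


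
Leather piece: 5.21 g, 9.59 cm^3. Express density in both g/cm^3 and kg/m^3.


0.543 g/cm^3
543 kg/m^3

Density = 5.21 / 9.59 = 0.543 g/cm^3
Convert: 0.543 x 1000 = 543 kg/m^3


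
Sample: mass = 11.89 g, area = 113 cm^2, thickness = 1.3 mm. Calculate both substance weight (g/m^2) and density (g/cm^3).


Substance weight = 1052.2 g/m^2
Density = 0.809 g/cm^3

SW = 11.89 / 113 x 10000 = 1052.2 g/m^2
Volume = 113 x 1.3 / 10 = 14.69 cm^3
Density = 11.89 / 14.69 = 0.809 g/cm^3


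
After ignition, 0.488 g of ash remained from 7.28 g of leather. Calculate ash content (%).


Ash% = 0.488 / 7.28 x 100
Ash% = 6.70%


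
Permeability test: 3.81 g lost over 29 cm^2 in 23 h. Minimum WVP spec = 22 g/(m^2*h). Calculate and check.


WVP = 3.81 / (29 x 23) x 10000 = 57.12 g/(m^2*h)
Minimum: 22 g/(m^2*h)
Meets spec: Yes


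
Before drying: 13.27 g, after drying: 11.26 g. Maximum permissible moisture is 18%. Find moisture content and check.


MC = (13.27 - 11.26) / 13.27 x 100 = 15.1%
Maximum: 18%
Acceptable: Yes


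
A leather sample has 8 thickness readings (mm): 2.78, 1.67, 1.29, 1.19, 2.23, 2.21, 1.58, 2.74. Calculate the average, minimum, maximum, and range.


Sum = 15.69
Average = 15.69 / 8 = 1.96 mm
Minimum = 1.19 mm
Maximum = 2.78 mm
Range = 2.78 - 1.19 = 1.59 mm


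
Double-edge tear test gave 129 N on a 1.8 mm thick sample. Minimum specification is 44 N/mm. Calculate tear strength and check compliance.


Tear strength = 129 / 1.8 = 71.7 N/mm
Required minimum = 44 N/mm
Compliant: Yes


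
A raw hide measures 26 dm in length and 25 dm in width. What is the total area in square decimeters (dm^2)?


650 dm^2

Area = length x width
Area = 26 x 25 = 650 dm^2


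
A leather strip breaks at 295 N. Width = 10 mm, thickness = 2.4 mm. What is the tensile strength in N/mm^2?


12.29 N/mm^2

Cross-sectional area = 10 x 2.4 = 24.0 mm^2
Tensile strength = 295 / 24.0 = 12.29 N/mm^2


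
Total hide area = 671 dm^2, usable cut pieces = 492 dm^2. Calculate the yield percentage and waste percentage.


Yield = 73.3%
Waste = 26.7%


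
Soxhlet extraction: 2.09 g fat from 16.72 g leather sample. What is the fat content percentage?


Fat content = 2.09 / 16.72 x 100
Fat = 12.5%


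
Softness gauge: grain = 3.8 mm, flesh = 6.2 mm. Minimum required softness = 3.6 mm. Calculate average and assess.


Average = (3.8 + 6.2) / 2 = 5.00 mm
Minimum = 3.6 mm
Meets requirement: Yes


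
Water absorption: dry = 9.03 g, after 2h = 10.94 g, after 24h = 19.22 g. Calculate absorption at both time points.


WA (2h) = (10.94 - 9.03) / 9.03 x 100 = 21.2%
WA (24h) = (19.22 - 9.03) / 9.03 x 100 = 112.8%


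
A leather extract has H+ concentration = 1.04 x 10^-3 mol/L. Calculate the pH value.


pH = -log10[H+]
pH = -log10(1.04 x 10^-3) = 2.98


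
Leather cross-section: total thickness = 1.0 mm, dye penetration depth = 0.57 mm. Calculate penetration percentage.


Penetration% = 0.57 / 1.0 x 100
Penetration = 57.0%


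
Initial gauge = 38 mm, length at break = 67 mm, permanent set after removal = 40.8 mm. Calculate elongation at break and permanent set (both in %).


Elongation at break = 76.3%
Permanent set = 7.4%

Elongation at break = (67 - 38) / 38 x 100 = 76.3%
Permanent set = (40.8 - 38) / 38 x 100 = 7.4%


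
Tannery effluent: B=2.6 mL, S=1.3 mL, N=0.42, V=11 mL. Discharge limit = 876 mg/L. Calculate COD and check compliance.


COD = (2.6 - 1.3) x 0.42 x 8000 / 11 = 397.1 mg/L
Limit: 876 mg/L
Compliant: Yes


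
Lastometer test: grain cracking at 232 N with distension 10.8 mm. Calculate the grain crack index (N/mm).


21.5 N/mm

Grain crack index = force / distension
Index = 232 / 10.8 = 21.5 N/mm


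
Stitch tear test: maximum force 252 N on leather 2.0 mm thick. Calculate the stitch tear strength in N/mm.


126.0 N/mm


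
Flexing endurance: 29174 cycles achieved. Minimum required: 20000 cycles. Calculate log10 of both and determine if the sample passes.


log10(29174) = 4.46
log10(20000) = 4.30
Passes: Yes


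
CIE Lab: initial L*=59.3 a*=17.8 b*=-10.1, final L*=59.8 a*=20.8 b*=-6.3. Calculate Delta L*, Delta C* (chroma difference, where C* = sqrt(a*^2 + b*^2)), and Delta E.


Delta L* = 59.8 - 59.3 = 0.5
C1* = sqrt((17.8)^2 + (-10.1)^2) = 20.466
C2* = sqrt((20.8)^2 + (-6.3)^2) = 21.733
Delta C* = 21.733 - 20.466 = 1.27
Delta E = sqrt((0.5)^2 + (3.0)^2 + (3.8)^2) = 4.87


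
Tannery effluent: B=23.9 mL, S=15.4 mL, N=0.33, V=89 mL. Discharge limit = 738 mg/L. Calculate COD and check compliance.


COD = 252.1 mg/L
Compliant: Yes

COD = (23.9 - 15.4) x 0.33 x 8000 / 89 = 252.1 mg/L
Limit: 738 mg/L
Compliant: Yes


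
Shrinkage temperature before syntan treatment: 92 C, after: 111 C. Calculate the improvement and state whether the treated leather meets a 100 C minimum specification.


Improvement = 111 - 92 = 19 C
Spec check: 111 C >= 100 C? Yes


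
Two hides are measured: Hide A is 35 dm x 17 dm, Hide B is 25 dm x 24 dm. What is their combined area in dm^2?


Hide A area = 35 x 17 = 595 dm^2
Hide B area = 25 x 24 = 600 dm^2
Total = 595 + 600 = 1195 dm^2


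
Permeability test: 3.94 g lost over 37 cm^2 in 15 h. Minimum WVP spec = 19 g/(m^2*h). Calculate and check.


WVP = 3.94 / (37 x 15) x 10000 = 70.99 g/(m^2*h)
Minimum: 19 g/(m^2*h)
Meets spec: Yes


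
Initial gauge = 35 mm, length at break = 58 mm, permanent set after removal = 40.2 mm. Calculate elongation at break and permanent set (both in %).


Elongation at break = (58 - 35) / 35 x 100 = 65.7%
Permanent set = (40.2 - 35) / 35 x 100 = 14.9%


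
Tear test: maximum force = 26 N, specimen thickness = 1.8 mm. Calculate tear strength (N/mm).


Tear strength = force / thickness
Tear = 26 / 1.8 = 14.4 N/mm


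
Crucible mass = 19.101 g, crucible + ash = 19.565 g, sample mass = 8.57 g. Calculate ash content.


Ash mass = 0.464 g
Ash content = 5.41%

Ash mass = 19.565 - 19.101 = 0.464 g
Ash% = 0.464 / 8.57 x 100 = 5.41%


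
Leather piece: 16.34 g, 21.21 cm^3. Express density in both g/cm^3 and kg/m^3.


0.770 g/cm^3
770 kg/m^3

Density = 16.34 / 21.21 = 0.770 g/cm^3
Convert: 0.770 x 1000 = 770 kg/m^3


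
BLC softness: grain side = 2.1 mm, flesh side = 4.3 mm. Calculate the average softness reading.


3.20 mm

Average = (2.1 + 4.3) / 2
Average = 3.20 mm


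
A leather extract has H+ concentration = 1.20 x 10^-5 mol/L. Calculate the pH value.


pH = 4.92

pH = -log10[H+]
pH = -log10(1.20 x 10^-5) = 4.92


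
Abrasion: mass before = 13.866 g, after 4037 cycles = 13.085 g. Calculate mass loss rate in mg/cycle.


0.193 mg/cycle


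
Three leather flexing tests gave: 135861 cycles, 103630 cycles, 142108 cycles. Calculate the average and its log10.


Average = 127200 cycles
log10 = 5.10


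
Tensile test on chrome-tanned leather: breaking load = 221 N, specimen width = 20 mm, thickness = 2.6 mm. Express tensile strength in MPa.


Cross-section = 20 x 2.6 = 52.0 mm^2
TS = 221 / 52.0 = 4.25 MPa
(1 N/mm^2 = 1 MPa)


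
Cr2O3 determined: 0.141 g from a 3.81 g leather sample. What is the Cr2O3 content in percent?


3.70%

Cr2O3% = 0.141 / 3.81 x 100
Cr2O3% = 3.70%


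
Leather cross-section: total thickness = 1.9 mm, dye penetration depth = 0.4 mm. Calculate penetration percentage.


Penetration% = 0.4 / 1.9 x 100
Penetration = 21.1%


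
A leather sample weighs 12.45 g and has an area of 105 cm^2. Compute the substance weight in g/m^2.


1185.7 g/m^2

Substance weight = mass / area x 10000
SW = 12.45 / 105 x 10000
SW = 1185.7 g/m^2


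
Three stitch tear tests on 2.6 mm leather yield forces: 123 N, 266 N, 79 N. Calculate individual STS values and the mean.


STS1 = 123 / 2.6 = 47.3 N/mm
STS2 = 266 / 2.6 = 102.3 N/mm
STS3 = 79 / 2.6 = 30.4 N/mm
Mean = (47.3 + 102.3 + 30.4) / 3 = 60.0 N/mm


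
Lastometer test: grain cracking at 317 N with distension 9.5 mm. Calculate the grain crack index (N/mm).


Grain crack index = force / distension
Index = 317 / 9.5 = 33.4 N/mm


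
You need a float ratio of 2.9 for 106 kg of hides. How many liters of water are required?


307.4 L

Water = hide weight x target ratio
Water = 106 x 2.9 = 307.4 L


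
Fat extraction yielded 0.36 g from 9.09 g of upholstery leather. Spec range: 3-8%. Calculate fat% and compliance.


Fat content = 4.0%
Compliant: Yes


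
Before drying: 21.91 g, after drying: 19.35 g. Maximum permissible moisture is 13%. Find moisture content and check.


Moisture content = 11.7%
Acceptable: Yes

MC = (21.91 - 19.35) / 21.91 x 100 = 11.7%
Maximum: 13%
Acceptable: Yes


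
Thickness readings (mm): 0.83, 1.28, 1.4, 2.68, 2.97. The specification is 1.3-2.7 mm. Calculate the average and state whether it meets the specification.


Average = 1.83 mm
Within specification: Yes

Sum = 9.16
Average = 9.16 / 5 = 1.83 mm
Specification range: 1.3 to 2.7 mm
Within spec: Yes


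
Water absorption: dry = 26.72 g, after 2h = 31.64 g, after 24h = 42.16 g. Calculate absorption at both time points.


2h absorption = 18.4%
24h absorption = 57.8%

WA (2h) = (31.64 - 26.72) / 26.72 x 100 = 18.4%
WA (24h) = (42.16 - 26.72) / 26.72 x 100 = 57.8%


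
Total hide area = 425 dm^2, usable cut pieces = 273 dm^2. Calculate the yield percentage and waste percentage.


Yield = 64.2%
Waste = 35.8%

Yield = 273 / 425 x 100 = 64.2%
Waste = 425 - 273 = 152 dm^2
Waste% = 100 - 64.2 = 35.8%


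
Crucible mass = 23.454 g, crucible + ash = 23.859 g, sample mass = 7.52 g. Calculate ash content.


Ash mass = 23.859 - 23.454 = 0.405 g
Ash% = 0.405 / 7.52 x 100 = 5.39%


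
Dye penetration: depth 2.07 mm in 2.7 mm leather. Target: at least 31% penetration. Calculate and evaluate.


Penetration = 2.07 / 2.7 x 100 = 76.7%
Target: 31%
Meets target: Yes


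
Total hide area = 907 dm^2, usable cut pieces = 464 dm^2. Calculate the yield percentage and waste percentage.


Yield = 51.2%
Waste = 48.8%

Yield = 464 / 907 x 100 = 51.2%
Waste = 907 - 464 = 443 dm^2
Waste% = 100 - 51.2 = 48.8%


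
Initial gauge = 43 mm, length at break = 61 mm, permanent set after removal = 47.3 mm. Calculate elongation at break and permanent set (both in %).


Elongation at break = (61 - 43) / 43 x 100 = 41.9%
Permanent set = (47.3 - 43) / 43 x 100 = 10.0%


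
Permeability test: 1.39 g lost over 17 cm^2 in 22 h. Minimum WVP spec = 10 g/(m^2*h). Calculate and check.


WVP = 1.39 / (17 x 22) x 10000 = 37.17 g/(m^2*h)
Minimum: 10 g/(m^2*h)
Meets spec: Yes


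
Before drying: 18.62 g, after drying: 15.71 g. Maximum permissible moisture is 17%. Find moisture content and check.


MC = (18.62 - 15.71) / 18.62 x 100 = 15.6%
Maximum: 17%
Acceptable: Yes


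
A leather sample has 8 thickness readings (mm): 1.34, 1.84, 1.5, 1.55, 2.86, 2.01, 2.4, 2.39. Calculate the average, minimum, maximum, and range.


Average = 1.99 mm
Min = 1.34 mm
Max = 2.86 mm
Range = 1.52 mm

Sum = 15.89
Average = 15.89 / 8 = 1.99 mm
Minimum = 1.34 mm
Maximum = 2.86 mm
Range = 2.86 - 1.34 = 1.52 mm


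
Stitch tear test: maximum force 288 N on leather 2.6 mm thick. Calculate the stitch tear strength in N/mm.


110.8 N/mm

Stitch tear strength = force / thickness
STS = 288 / 2.6 = 110.8 N/mm


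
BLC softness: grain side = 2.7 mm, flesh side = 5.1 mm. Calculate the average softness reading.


3.90 mm

Average = (2.7 + 5.1) / 2
Average = 3.90 mm


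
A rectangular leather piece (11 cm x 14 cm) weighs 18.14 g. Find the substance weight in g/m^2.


Area = 11 x 14 = 154 cm^2
SW = 18.14 / 154 x 10000 = 1177.9 g/m^2


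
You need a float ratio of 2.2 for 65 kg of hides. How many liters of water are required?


Water = hide weight x target ratio
Water = 65 x 2.2 = 143.0 L


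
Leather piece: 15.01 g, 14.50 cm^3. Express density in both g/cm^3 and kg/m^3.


1.035 g/cm^3
1035 kg/m^3

Density = 15.01 / 14.50 = 1.035 g/cm^3
Convert: 1.035 x 1000 = 1035 kg/m^3


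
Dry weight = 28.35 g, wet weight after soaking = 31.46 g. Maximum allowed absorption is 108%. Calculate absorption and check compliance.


Absorption = 11.0%
Compliant: Yes


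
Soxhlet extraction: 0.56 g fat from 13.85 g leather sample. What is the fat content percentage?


4.0%

Fat content = 0.56 / 13.85 x 100
Fat = 4.0%


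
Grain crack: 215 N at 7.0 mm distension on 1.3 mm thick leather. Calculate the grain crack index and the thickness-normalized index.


Crack index = 30.7 N/mm
Normalized index = 23.6 N/mm per mm

Crack index = 215 / 7.0 = 30.7 N/mm
Normalized = 30.7 / 1.3 = 23.6 N/mm per mm


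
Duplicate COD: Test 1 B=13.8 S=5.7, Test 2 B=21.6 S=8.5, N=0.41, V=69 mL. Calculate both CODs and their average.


COD1 = 385.0 mg/L
COD2 = 622.7 mg/L
Average = 503.9 mg/L

COD1 = (13.8 - 5.7) x 0.41 x 8000 / 69 = 385.0 mg/L
COD2 = (21.6 - 8.5) x 0.41 x 8000 / 69 = 622.7 mg/L
Average = (385.0 + 622.7) / 2 = 503.9 mg/L


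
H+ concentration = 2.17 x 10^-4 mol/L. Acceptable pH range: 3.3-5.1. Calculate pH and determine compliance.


pH = -log10(2.17 x 10^-4) = 3.66
Range: 3.3 to 5.1
Compliant: Yes


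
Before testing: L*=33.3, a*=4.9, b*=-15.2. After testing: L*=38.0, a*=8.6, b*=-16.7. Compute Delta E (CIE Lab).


dL = 38.0 - 33.3 = 4.7
da = 8.6 - 4.9 = 3.7
db = -16.7 - (-15.2) = -1.5
dE = sqrt((4.7)^2 + (3.7)^2 + (-1.5)^2) = 6.17


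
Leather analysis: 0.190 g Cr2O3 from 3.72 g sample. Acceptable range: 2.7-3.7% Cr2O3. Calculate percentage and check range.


Cr2O3 = 5.11%
Within range: No


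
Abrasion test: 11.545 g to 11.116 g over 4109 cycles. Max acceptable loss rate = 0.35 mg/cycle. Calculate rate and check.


Rate = 0.104 mg/cycle
Passes: Yes

Loss = 11.545 - 11.116 = 0.429 g
Rate = 0.429 g / 4109 cycles x 1000 = 0.104 mg/cycle
Max = 0.35 mg/cycle
Passes: Yes


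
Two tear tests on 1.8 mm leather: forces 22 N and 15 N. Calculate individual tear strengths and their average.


Tear 1 = 22 / 1.8 = 12.2 N/mm
Tear 2 = 15 / 1.8 = 8.3 N/mm
Average = (12.2 + 8.3) / 2 = 10.3 N/mm


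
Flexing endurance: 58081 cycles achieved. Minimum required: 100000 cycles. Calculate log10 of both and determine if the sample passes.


log10(58081) = 4.76
log10(100000) = 5.00
Passes: No


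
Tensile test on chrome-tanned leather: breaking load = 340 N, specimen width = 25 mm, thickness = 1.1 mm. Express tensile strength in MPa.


12.36 MPa

Cross-section = 25 x 1.1 = 27.5 mm^2
TS = 340 / 27.5 = 12.36 MPa
(1 N/mm^2 = 1 MPa)


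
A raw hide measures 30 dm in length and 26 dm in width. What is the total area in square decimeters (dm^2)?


Area = length x width
Area = 30 x 26 = 780 dm^2


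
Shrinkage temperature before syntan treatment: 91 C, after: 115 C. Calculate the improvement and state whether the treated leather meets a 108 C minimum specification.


Improvement = 24 C
Meets 108 C spec: Yes

Improvement = 115 - 91 = 24 C
Spec check: 115 C >= 108 C? Yes


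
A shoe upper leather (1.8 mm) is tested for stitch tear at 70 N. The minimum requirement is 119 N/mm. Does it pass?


STS = 38.9 N/mm
Passes: No


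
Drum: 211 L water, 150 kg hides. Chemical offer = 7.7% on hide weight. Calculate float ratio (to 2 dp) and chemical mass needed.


Float ratio = 211 / 150 = 1.41
Chemical = 150 x 7.7 / 100 = 11.55 kg


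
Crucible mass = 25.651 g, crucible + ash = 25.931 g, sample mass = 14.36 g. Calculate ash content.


Ash mass = 25.931 - 25.651 = 0.280 g
Ash% = 0.280 / 14.36 x 100 = 1.95%


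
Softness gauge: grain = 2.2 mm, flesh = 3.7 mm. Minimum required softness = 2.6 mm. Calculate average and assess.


Average softness = 2.95 mm
Meets requirement: Yes

Average = (2.2 + 3.7) / 2 = 2.95 mm
Minimum = 2.6 mm
Meets requirement: Yes


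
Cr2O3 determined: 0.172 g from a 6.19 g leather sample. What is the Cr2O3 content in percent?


Cr2O3% = 0.172 / 6.19 x 100
Cr2O3% = 2.78%


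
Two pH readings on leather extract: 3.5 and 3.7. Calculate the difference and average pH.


Difference = |3.5 - 3.7| = 0.2
Average = (3.5 + 3.7) / 2 = 3.60


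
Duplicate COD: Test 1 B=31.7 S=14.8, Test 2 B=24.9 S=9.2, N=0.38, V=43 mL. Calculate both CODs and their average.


COD1 = 1194.8 mg/L
COD2 = 1110.0 mg/L
Average = 1152.4 mg/L


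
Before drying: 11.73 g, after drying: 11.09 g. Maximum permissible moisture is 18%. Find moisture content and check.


MC = (11.73 - 11.09) / 11.73 x 100 = 5.5%
Maximum: 18%
Acceptable: Yes


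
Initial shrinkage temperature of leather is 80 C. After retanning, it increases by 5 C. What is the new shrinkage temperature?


New Ts = 80 + 5 = 85 C


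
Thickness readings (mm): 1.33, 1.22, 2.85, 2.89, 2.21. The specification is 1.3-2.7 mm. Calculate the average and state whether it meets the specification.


Average = 2.10 mm
Within specification: Yes

Sum = 10.50
Average = 10.50 / 5 = 2.10 mm
Specification range: 1.3 to 2.7 mm
Within spec: Yes


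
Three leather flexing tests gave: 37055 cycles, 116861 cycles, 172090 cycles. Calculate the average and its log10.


Average = (37055 + 116861 + 172090) / 3 = 108669 cycles
log10(108669) = 5.04


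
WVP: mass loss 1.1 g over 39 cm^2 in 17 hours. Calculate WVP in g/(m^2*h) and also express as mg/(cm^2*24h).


WVP = 16.59 g/(m^2*h)
Daily rate = 39.82 mg/(cm^2*24h)

WVP = 1.1 / (39 x 17) x 10000 = 16.59 g/(m^2*h)
Mass loss in mg = 1.1 x 1000 = 1100 mg
Per cm^2 per 24h in mg: 1100 x 24 / (39 x 17) = 26400 / 663 = 39.82 mg/(cm^2*24h)


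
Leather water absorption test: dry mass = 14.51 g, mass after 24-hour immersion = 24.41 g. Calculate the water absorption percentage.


68.2%


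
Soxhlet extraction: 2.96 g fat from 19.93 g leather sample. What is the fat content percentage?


Fat content = 2.96 / 19.93 x 100
Fat = 14.9%


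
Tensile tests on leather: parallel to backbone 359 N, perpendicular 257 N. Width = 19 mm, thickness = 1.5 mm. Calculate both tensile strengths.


Area = 19 x 1.5 = 28.5 mm^2
TS (parallel) = 359 / 28.5 = 12.60 N/mm^2
TS (perpendicular) = 257 / 28.5 = 9.02 N/mm^2


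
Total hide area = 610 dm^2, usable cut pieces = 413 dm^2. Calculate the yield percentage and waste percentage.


Yield = 67.7%
Waste = 32.3%

Yield = 413 / 610 x 100 = 67.7%
Waste = 610 - 413 = 197 dm^2
Waste% = 100 - 67.7 = 32.3%


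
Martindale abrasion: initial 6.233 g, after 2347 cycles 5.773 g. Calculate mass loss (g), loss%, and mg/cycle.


Loss = 6.233 - 5.773 = 0.460 g
Loss% = 0.460 / 6.233 x 100 = 7.38%
Rate = 0.460 / 2347 x 1000 = 0.196 mg/cycle


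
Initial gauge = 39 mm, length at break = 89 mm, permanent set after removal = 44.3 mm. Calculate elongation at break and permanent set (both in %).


Elongation at break = 128.2%
Permanent set = 13.6%

Elongation at break = (89 - 39) / 39 x 100 = 128.2%
Permanent set = (44.3 - 39) / 39 x 100 = 13.6%


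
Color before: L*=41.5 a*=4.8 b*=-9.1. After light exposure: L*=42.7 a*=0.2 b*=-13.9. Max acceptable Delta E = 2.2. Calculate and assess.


dL = 1.2, da = -4.6, db = -4.8
dE = sqrt((1.2)^2 + (-4.6)^2 + (-4.8)^2) = 6.76
Max = 2.2
Passes: No


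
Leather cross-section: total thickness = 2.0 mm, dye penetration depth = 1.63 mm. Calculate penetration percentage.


81.5%


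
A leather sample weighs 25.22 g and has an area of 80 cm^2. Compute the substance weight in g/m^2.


Substance weight = mass / area x 10000
SW = 25.22 / 80 x 10000
SW = 3152.5 g/m^2


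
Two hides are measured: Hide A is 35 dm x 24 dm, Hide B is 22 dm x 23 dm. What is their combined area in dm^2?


Hide A area = 35 x 24 = 840 dm^2
Hide B area = 22 x 23 = 506 dm^2
Total = 840 + 506 = 1346 dm^2


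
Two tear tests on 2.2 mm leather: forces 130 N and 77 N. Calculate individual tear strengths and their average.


Tear 1 = 130 / 2.2 = 59.1 N/mm
Tear 2 = 77 / 2.2 = 35.0 N/mm
Average = (59.1 + 35.0) / 2 = 47.1 N/mm


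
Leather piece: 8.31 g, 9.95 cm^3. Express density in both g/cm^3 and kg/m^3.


Density = 8.31 / 9.95 = 0.835 g/cm^3
Convert: 0.835 x 1000 = 835 kg/m^3


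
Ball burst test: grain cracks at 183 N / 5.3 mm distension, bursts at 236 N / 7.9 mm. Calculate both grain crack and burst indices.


Crack index = 183 / 5.3 = 34.5 N/mm
Burst index = 236 / 7.9 = 29.9 N/mm


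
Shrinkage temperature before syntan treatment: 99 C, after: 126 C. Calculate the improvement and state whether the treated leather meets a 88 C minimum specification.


Improvement = 126 - 99 = 27 C
Spec check: 126 C >= 88 C? Yes


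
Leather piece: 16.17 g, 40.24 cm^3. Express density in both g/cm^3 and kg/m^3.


Density = 16.17 / 40.24 = 0.402 g/cm^3
Convert: 0.402 x 1000 = 402 kg/m^3


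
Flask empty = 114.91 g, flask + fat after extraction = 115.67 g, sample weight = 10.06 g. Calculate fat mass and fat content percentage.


Fat mass = 115.67 - 114.91 = 0.76 g
Fat% = 0.76 / 10.06 x 100 = 7.6%


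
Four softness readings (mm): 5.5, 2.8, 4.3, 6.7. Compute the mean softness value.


4.83 mm


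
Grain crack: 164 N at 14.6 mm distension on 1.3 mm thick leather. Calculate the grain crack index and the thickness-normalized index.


Crack index = 11.2 N/mm
Normalized index = 8.6 N/mm per mm

Crack index = 164 / 14.6 = 11.2 N/mm
Normalized = 11.2 / 1.3 = 8.6 N/mm per mm


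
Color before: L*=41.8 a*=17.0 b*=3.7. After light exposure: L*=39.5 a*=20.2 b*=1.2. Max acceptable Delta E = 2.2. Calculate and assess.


Delta E = 4.67
Passes: No

dL = -2.3, da = 3.2, db = -2.5
dE = sqrt((-2.3)^2 + (3.2)^2 + (-2.5)^2) = 4.67
Max = 2.2
Passes: No


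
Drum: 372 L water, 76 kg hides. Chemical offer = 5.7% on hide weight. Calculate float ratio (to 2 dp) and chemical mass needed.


Float ratio = 4.89
Chemical needed = 4.332 kg

Float ratio = 372 / 76 = 4.89
Chemical = 76 x 5.7 / 100 = 4.332 kg


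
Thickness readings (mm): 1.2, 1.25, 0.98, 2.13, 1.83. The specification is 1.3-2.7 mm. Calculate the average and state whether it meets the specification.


Sum = 7.39
Average = 7.39 / 5 = 1.48 mm
Specification range: 1.3 to 2.7 mm
Within spec: Yes


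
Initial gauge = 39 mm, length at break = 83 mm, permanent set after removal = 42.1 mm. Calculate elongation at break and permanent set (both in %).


Elongation at break = (83 - 39) / 39 x 100 = 112.8%
Permanent set = (42.1 - 39) / 39 x 100 = 7.9%


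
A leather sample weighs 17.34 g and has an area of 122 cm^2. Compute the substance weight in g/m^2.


Substance weight = mass / area x 10000
SW = 17.34 / 122 x 10000
SW = 1421.3 g/m^2


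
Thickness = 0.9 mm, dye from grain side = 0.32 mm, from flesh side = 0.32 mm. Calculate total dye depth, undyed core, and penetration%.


Total dyed = 0.64 mm
Undyed core = 0.26 mm
Penetration = 71.1%

Total dyed = 0.32 + 0.32 = 0.64 mm
Undyed core = 0.9 - 0.64 = 0.26 mm
Penetration = 0.64 / 0.9 x 100 = 71.1%


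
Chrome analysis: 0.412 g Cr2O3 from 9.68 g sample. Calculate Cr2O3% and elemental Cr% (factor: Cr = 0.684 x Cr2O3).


Cr2O3% = 0.412 / 9.68 x 100 = 4.26%
Cr% = 4.26 x 0.684 = 2.91%


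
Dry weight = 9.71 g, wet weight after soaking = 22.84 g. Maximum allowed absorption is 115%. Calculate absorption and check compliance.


Absorption = 135.2%
Compliant: No

WA = (22.84 - 9.71) / 9.71 x 100 = 135.2%
Maximum allowed: 115%
Compliant: No


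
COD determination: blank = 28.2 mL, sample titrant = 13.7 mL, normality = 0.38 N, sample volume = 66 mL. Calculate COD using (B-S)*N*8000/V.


667.9 mg/L

COD = (28.2 - 13.7) x 0.38 x 8000 / 66
COD = 14.5 x 0.38 x 8000 / 66
COD = 667.9 mg/L


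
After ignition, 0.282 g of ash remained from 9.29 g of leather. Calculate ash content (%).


Ash% = 0.282 / 9.29 x 100
Ash% = 3.04%


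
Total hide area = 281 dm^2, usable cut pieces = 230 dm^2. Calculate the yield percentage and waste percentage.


Yield = 230 / 281 x 100 = 81.9%
Waste = 281 - 230 = 51 dm^2
Waste% = 100 - 81.9 = 18.1%


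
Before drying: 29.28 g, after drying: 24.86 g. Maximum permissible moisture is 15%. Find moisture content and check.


Moisture content = 15.1%
Acceptable: No


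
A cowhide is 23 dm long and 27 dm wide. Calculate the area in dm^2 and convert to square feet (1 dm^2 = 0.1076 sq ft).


Area = 23 x 27 = 621 dm^2
Conversion: 621 x 0.1076 = 66.82 sq ft


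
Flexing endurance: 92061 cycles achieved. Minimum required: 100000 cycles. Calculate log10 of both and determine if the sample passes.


Achieved: log10 = 4.96
Required: log10 = 5.00
Passes: No

log10(92061) = 4.96
log10(100000) = 5.00
Passes: No


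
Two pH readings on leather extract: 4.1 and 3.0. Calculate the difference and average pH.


Difference = |4.1 - 3.0| = 1.1
Average = (4.1 + 3.0) / 2 = 3.55


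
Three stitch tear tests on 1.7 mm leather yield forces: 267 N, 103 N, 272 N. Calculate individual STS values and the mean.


STS1 = 157.1 N/mm
STS2 = 60.6 N/mm
STS3 = 160.0 N/mm
Mean = 125.9 N/mm

STS1 = 267 / 1.7 = 157.1 N/mm
STS2 = 103 / 1.7 = 60.6 N/mm
STS3 = 272 / 1.7 = 160.0 N/mm
Mean = (157.1 + 60.6 + 160.0) / 3 = 125.9 N/mm


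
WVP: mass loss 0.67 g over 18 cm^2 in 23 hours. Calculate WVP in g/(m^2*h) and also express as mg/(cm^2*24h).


WVP = 16.18 g/(m^2*h)
Daily rate = 38.84 mg/(cm^2*24h)

WVP = 0.67 / (18 x 23) x 10000 = 16.18 g/(m^2*h)
Mass loss in mg = 0.67 x 1000 = 670 mg
Per cm^2 per 24h in mg: 670 x 24 / (18 x 23) = 16080 / 414 = 38.84 mg/(cm^2*24h)


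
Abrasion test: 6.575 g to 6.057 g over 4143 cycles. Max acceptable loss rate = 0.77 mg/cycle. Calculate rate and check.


Rate = 0.125 mg/cycle
Passes: Yes

Loss = 6.575 - 6.057 = 0.518 g
Rate = 0.518 g / 4143 cycles x 1000 = 0.125 mg/cycle
Max = 0.77 mg/cycle
Passes: Yes


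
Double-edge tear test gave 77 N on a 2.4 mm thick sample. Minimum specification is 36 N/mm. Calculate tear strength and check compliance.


Tear strength = 32.1 N/mm
Compliant: No

Tear strength = 77 / 2.4 = 32.1 N/mm
Required minimum = 36 N/mm
Compliant: No


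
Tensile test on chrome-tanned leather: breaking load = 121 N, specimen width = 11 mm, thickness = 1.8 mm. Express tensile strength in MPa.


Cross-section = 11 x 1.8 = 19.8 mm^2
TS = 121 / 19.8 = 6.11 MPa
(1 N/mm^2 = 1 MPa)


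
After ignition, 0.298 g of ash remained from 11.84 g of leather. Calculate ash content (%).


2.52%

Ash% = 0.298 / 11.84 x 100
Ash% = 2.52%


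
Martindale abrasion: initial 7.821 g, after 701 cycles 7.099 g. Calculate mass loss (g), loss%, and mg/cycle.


Loss = 7.821 - 7.099 = 0.722 g
Loss% = 0.722 / 7.821 x 100 = 9.23%
Rate = 0.722 / 701 x 1000 = 1.030 mg/cycle


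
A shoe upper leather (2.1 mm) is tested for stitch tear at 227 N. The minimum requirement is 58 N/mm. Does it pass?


STS = 227 / 2.1 = 108.1 N/mm
Minimum required: 58 N/mm
Passes: Yes


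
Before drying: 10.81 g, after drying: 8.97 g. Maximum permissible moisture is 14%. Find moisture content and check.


Moisture content = 17.0%
Acceptable: No


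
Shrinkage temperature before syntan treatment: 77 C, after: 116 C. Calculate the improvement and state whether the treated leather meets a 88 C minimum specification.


Improvement = 39 C
Meets 88 C spec: Yes

Improvement = 116 - 77 = 39 C
Spec check: 116 C >= 88 C? Yes


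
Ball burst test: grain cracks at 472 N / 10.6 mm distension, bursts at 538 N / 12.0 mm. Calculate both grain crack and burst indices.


Crack index = 44.5 N/mm
Burst index = 44.8 N/mm


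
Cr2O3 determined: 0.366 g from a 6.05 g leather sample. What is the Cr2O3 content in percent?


Cr2O3% = 0.366 / 6.05 x 100
Cr2O3% = 6.05%


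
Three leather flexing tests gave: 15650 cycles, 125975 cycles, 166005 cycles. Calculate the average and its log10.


Average = (15650 + 125975 + 166005) / 3 = 102543 cycles
log10(102543) = 5.01


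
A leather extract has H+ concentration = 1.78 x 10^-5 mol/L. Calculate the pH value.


pH = 4.75

pH = -log10[H+]
pH = -log10(1.78 x 10^-5) = 4.75


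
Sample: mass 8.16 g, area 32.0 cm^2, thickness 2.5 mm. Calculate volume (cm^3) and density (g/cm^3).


Volume = 8.000 cm^3
Density = 1.020 g/cm^3


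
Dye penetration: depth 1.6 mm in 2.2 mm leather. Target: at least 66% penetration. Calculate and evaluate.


Penetration = 72.7%
Meets target: Yes


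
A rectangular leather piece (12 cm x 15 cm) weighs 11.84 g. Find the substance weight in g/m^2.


Area = 12 x 15 = 180 cm^2
SW = 11.84 / 180 x 10000 = 657.8 g/m^2


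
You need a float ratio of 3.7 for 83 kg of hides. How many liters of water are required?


307.1 L

Water = hide weight x target ratio
Water = 83 x 3.7 = 307.1 L


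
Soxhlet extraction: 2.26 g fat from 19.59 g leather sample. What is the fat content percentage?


Fat content = 2.26 / 19.59 x 100
Fat = 11.5%


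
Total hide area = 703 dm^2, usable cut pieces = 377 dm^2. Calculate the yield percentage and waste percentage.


Yield = 53.6%
Waste = 46.4%

Yield = 377 / 703 x 100 = 53.6%
Waste = 703 - 377 = 326 dm^2
Waste% = 100 - 53.6 = 46.4%


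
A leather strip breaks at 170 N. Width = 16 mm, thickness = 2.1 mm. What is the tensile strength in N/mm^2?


5.06 N/mm^2

Cross-sectional area = 16 x 2.1 = 33.6 mm^2
Tensile strength = 170 / 33.6 = 5.06 N/mm^2


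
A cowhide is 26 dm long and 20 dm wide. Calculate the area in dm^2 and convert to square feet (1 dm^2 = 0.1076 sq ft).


Area = 26 x 20 = 520 dm^2
Conversion: 520 x 0.1076 = 55.95 sq ft


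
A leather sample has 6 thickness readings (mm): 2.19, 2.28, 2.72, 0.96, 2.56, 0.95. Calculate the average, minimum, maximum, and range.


Sum = 11.66
Average = 11.66 / 6 = 1.94 mm
Minimum = 0.95 mm
Maximum = 2.72 mm
Range = 2.72 - 0.95 = 1.77 mm
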